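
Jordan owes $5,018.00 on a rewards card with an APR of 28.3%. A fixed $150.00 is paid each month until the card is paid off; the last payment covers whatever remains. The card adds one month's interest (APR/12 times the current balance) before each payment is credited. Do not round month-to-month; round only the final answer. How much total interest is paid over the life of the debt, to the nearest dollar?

Monthly rate r = 28.3%/12 = 2.35833% = 0.0235833.
Payoff takes n = ⌈−ln(1 − rB₀/P)/ln(1+r)⌉ = ⌈66.737⌉ = 67 payments; the last is $110.95.
Total paid = 66·$150.00 + $110.95 = $10,010.95.
Total interest = total paid − principal = $10,010.95 − $5,018.00 = $4,992.95.

$4,993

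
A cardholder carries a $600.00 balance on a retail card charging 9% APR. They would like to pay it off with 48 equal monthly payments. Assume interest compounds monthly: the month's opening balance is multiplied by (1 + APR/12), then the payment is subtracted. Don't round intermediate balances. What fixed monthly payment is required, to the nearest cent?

$14.93

Monthly rate r = 9%/12 = 0.75% = 0.0075.
Level-payment amortization: P = B₀·r / (1 − (1+r)^(−n)) = 600.00·0.0075 / (1 − 1.0075^(−48)).
Denominator 1 − (1+r)^(−48) = 0.301385864.
P = 4.5 / 0.301385864 ≈ 14.93.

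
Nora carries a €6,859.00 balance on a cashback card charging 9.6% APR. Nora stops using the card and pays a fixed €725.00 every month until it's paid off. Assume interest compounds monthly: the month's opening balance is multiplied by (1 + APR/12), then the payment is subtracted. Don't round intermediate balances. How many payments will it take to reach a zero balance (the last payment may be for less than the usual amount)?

Monthly rate r = 9.6%/12 = 0.8% = 0.008.
Recurrence: B ← B·(1+r) − €725.00.
Month 1: interest €54.87; balance after payment €6,188.87.
Month 2: interest €49.51; balance after payment €5,513.38.
Closed form: n = −ln(1 − rB₀/P)/ln(1+r) = −ln(0.92431)/ln(1.008) ≈ 9.877, so the balance reaches zero during payment 10.

10 months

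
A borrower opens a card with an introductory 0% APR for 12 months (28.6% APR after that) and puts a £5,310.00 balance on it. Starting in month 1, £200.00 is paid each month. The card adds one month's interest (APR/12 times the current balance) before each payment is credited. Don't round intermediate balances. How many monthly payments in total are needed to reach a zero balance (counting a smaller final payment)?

Promo months 1–12 at r₀ = 0%/12 = 0; months 13+ at r₁ = 28.6%/12 = 0.0238333.
After month 12 (no interest yet): B = £5,310.00 − 12·£200.00 = £2,910.00.
Then at r₁ with £200.00/mo: n₂ = −ln(1 − r₁·B/P)/ln(1+r₁) ≈ 18.08 → 19 more payments.

31 payments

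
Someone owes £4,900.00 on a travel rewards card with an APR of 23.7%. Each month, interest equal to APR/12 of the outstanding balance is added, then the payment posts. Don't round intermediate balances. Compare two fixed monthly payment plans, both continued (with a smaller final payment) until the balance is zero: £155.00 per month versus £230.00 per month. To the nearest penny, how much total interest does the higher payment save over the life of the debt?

Monthly rate r = 23.7%/12 = 1.975% = 0.01975.
At £155.00/mo: n = ⌈−ln(1 − rB₀/P)/ln(1+r)⌉ = 51 payments (last £9.88); total interest = total paid − £4,900.00 = £2,859.88.
At £230.00/mo: 28 payments (last £211.70); total interest £1,521.70.
Interest saved = £2,859.88 − £1,521.70 = £1,338.18.

£1,338.18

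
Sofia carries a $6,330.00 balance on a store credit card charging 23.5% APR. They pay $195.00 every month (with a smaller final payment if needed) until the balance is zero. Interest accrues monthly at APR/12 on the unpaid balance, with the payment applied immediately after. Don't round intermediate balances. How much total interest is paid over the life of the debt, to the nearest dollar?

Monthly rate r = 23.5%/12 = 1.95833% = 0.0195833.
Payoff takes n = ⌈−ln(1 − rB₀/P)/ln(1+r)⌉ = ⌈52.067⌉ = 53 payments; the last is $13.20.
Total paid = 52·$195.00 + $13.20 = $10,153.20.
Total interest = total paid − principal = $10,153.20 − $6,330.00 = $3,823.20.

$3,823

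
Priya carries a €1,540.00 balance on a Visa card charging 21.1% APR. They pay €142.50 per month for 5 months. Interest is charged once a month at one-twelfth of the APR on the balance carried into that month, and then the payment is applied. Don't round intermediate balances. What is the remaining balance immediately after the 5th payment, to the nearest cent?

Monthly rate r = 21.1%/12 = 1.75833% = 0.0175833.
Each month: B ← B·(1+r) − €142.50.
Month 1: interest €27.08; balance after payment €1,424.58.
Month 2: interest €25.05; balance after payment €1,307.13.
Month 3: interest €22.98; balance after payment €1,187.61.
Month 4: interest €20.88; balance after payment €1,065.99.
Month 5: interest €18.74; balance after payment €942.24.

€942.24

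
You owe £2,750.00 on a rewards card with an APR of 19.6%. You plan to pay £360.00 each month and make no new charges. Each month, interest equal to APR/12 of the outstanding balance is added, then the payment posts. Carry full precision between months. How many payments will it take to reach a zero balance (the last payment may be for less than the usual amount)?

Monthly rate r = 19.6%/12 = 1.63333% = 0.0163333.
Recurrence: B ← B·(1+r) − £360.00.
Month 1: interest £44.92; balance after payment £2,434.92.
Month 2: interest £39.77; balance after payment £2,114.69.
Closed form: n = −ln(1 − rB₀/P)/ln(1+r) = −ln(0.87523)/ln(1.01633) ≈ 8.226, so the balance reaches zero during payment 9.

9 payments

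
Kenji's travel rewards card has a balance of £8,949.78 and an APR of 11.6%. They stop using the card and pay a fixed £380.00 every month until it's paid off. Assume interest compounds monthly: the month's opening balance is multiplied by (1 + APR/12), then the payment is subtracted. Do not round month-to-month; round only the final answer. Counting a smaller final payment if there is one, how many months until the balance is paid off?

27 months

Monthly rate r = 11.6%/12 = 0.966667% = 0.00966667.
Recurrence: B ← B·(1+r) − £380.00.
Month 1: interest £86.51; balance after payment £8,656.29.
Month 2: interest £83.68; balance after payment £8,359.97.
Closed form: n = −ln(1 − rB₀/P)/ln(1+r) = −ln(0.77233)/ln(1.00967) ≈ 26.854, so the balance reaches zero during payment 27.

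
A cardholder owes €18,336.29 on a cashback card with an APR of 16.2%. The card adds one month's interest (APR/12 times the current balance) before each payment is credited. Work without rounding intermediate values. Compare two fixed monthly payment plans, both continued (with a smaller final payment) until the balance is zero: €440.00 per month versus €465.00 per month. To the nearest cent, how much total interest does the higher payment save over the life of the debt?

Monthly rate r = 16.2%/12 = 1.35% = 0.0135.
At €440.00/mo: n = ⌈−ln(1 − rB₀/P)/ln(1+r)⌉ = 62 payments (last €292.52); total interest = total paid − €18,336.29 = €8,796.23.
At €465.00/mo: 57 payments (last €315.53); total interest €8,019.24.
Interest saved = €8,796.23 − €8,019.24 = €776.99.

€776.99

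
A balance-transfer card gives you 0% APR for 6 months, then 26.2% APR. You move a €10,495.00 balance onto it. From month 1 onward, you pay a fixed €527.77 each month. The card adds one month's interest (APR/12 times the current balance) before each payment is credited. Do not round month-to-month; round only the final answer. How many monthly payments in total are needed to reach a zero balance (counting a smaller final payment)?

Promo months 1–6 at r₀ = 0%/12 = 0; months 7+ at r₁ = 26.2%/12 = 0.0218333.
After month 6 (no interest yet): B = €10,495.00 − 6·€527.77 = €7,328.38.
Then at r₁ with €527.77/mo: n₂ = −ln(1 − r₁·B/P)/ln(1+r₁) ≈ 16.72 → 17 more payments.

23 payments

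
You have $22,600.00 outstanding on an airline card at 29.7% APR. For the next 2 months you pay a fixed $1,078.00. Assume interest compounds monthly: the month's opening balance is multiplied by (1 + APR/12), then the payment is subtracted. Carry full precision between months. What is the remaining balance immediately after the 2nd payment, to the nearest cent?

$21,549.86

Monthly rate r = 29.7%/12 = 2.475% = 0.02475.
Each month: B ← B·(1+r) − $1,078.00.
Month 1: interest $559.35; balance after payment $22,081.35.
Month 2: interest $546.51; balance after payment $21,549.86.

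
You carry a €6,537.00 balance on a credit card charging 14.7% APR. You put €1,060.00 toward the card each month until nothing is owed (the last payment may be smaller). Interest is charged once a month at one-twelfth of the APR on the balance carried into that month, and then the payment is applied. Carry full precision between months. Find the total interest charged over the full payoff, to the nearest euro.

Monthly rate r = 14.7%/12 = 1.225% = 0.01225.
Payoff takes n = ⌈−ln(1 − rB₀/P)/ln(1+r)⌉ = ⌈6.452⌉ = 7 payments; the last is €480.25.
Total paid = 6·€1,060.00 + €480.25 = €6,840.25.
Total interest = total paid − principal = €6,840.25 − €6,537.00 = €303.25.

€303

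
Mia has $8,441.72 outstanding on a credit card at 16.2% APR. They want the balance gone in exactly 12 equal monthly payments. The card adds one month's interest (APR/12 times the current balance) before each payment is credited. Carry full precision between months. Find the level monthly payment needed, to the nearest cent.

Monthly rate r = 16.2%/12 = 1.35% = 0.0135.
Level-payment amortization: P = B₀·r / (1 − (1+r)^(−n)) = 8441.72·0.0135 / (1 − 1.0135^(−12)).
Denominator 1 − (1+r)^(−12) = 0.148636624.
P = 113.963 / 0.148636624 ≈ 766.72.

$766.72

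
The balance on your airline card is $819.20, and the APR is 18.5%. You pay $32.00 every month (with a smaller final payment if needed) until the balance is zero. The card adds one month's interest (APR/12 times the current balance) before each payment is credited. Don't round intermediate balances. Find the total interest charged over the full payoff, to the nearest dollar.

$231

Monthly rate r = 18.5%/12 = 1.54167% = 0.0154167.
Payoff takes n = ⌈−ln(1 − rB₀/P)/ln(1+r)⌉ = ⌈32.811⌉ = 33 payments; the last is $25.99.
Total paid = 32·$32.00 + $25.99 = $1,049.99.
Total interest = total paid − principal = $1,049.99 − $819.20 = $230.79.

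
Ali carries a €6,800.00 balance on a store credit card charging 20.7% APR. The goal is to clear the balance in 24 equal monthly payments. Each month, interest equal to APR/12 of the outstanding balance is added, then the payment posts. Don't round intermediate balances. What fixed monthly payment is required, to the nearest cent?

€348.42

Monthly rate r = 20.7%/12 = 1.725% = 0.01725.
Level-payment amortization: P = B₀·r / (1 − (1+r)^(−n)) = 6800.00·0.01725 / (1 − 1.01725^(−24)).
Denominator 1 − (1+r)^(−24) = 0.336661453.
P = 117.3 / 0.336661453 ≈ 348.42.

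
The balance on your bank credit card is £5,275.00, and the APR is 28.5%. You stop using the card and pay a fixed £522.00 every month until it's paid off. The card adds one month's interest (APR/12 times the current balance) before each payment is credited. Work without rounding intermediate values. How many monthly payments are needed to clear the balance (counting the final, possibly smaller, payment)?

12 months

Monthly rate r = 28.5%/12 = 2.375% = 0.02375.
Recurrence: B ← B·(1+r) − £522.00.
Month 1: interest £125.28; balance after payment £4,878.28.
Month 2: interest £115.86; balance after payment £4,472.14.
Closed form: n = −ln(1 − rB₀/P)/ln(1+r) = −ln(0.76)/ln(1.02375) ≈ 11.692, so the balance reaches zero during payment 12.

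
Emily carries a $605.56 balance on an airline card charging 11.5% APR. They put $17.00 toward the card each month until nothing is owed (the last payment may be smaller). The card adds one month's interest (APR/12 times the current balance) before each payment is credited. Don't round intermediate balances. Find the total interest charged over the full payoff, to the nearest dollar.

$139

Monthly rate r = 11.5%/12 = 0.958333% = 0.00958333.
Payoff takes n = ⌈−ln(1 − rB₀/P)/ln(1+r)⌉ = ⌈43.783⌉ = 44 payments; the last is $13.33.
Total paid = 43·$17.00 + $13.33 = $744.33.
Total interest = total paid − principal = $744.33 − $605.56 = $138.77.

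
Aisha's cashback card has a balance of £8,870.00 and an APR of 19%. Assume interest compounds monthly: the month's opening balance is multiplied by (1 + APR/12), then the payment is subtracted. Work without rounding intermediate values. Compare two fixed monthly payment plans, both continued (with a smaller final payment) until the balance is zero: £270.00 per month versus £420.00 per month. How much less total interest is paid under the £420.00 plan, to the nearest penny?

Monthly rate r = 19%/12 = 1.58333% = 0.0158333.
At £270.00/mo: n = ⌈−ln(1 − rB₀/P)/ln(1+r)⌉ = 47 payments (last £200.86); total interest = total paid − £8,870.00 = £3,750.86.
At £420.00/mo: 26 payments (last £382.89); total interest £2,012.89.
Interest saved = £3,750.86 − £2,012.89 = £1,737.97.

£1,737.97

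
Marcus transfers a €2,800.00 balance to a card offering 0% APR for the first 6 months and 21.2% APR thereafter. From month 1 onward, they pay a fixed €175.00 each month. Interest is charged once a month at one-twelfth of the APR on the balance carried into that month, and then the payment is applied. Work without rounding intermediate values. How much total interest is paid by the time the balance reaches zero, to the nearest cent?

€192.70

Promo months 1–6 at r₀ = 0%/12 = 0; months 7+ at r₁ = 21.2%/12 = 0.0176667.
After month 6 (no interest yet): B = €2,800.00 − 6·€175.00 = €1,750.00.
Then at r₁ with €175.00/mo: n₂ = −ln(1 − r₁·B/P)/ln(1+r₁) ≈ 11.10 → 12 more payments.
Total paid = 17·€175.00 + €17.70 = €2,992.70; interest = €2,992.70 − €2,800.00 = €192.70.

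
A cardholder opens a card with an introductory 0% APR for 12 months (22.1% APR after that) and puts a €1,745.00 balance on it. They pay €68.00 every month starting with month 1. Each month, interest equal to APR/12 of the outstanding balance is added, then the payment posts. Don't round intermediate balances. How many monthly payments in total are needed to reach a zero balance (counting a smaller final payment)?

Promo months 1–12 at r₀ = 0%/12 = 0; months 13+ at r₁ = 22.1%/12 = 0.0184167.
After month 12 (no interest yet): B = €1,745.00 − 12·€68.00 = €929.00.
Then at r₁ with €68.00/mo: n₂ = −ln(1 − r₁·B/P)/ln(1+r₁) ≈ 15.88 → 16 more payments.

28 payments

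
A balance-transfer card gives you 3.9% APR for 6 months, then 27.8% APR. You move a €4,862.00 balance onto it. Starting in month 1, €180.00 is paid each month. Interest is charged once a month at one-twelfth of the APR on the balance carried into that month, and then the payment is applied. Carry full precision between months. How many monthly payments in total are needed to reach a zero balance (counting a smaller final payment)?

Promo months 1–6 at r₀ = 3.9%/12 = 0.00325; months 7+ at r₁ = 27.8%/12 = 0.0231667.
After month 6: iterate B ← B·(1+r₀) − €180.00 for 6 months → €3,868.77.
Then at r₁ with €180.00/mo: n₂ = −ln(1 − r₁·B/P)/ln(1+r₁) ≈ 30.08 → 31 more payments.

37 payments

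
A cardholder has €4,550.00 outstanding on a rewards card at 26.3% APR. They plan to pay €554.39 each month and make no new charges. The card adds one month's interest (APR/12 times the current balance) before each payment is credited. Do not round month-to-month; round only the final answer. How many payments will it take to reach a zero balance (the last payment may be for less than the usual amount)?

Monthly rate r = 26.3%/12 = 2.19167% = 0.0219167.
Recurrence: B ← B·(1+r) − €554.39.
Month 1: interest €99.72; balance after payment €4,095.33.
Month 2: interest €89.76; balance after payment €3,630.70.
Closed form: n = −ln(1 − rB₀/P)/ln(1+r) = −ln(0.82013)/ln(1.02192) ≈ 9.147, so the balance reaches zero during payment 10.

10 payments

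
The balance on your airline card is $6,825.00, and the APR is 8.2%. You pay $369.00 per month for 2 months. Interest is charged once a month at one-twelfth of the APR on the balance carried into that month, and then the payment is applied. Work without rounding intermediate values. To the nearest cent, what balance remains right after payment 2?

Monthly rate r = 8.2%/12 = 0.683333% = 0.00683333.
Each month: B ← B·(1+r) − $369.00.
Month 1: interest $46.64; balance after payment $6,502.64.
Month 2: interest $44.43; balance after payment $6,178.07.

$6,178.07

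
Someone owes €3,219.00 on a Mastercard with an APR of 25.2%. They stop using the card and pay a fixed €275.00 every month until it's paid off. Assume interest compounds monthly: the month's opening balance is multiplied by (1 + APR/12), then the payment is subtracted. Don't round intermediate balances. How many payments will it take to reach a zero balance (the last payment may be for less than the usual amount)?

14 payments

Monthly rate r = 25.2%/12 = 2.1% = 0.021.
Recurrence: B ← B·(1+r) − €275.00.
Month 1: interest €67.60; balance after payment €3,011.60.
Month 2: interest €63.24; balance after payment €2,799.84.
Closed form: n = −ln(1 − rB₀/P)/ln(1+r) = −ln(0.75419)/ln(1.021) ≈ 13.575, so the balance reaches zero during payment 14.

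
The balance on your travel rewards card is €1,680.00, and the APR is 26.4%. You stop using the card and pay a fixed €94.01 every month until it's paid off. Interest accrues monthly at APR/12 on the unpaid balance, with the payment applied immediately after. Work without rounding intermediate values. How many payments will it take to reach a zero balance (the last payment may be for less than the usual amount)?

23 payments

Monthly rate r = 26.4%/12 = 2.2% = 0.022.
Recurrence: B ← B·(1+r) − €94.01.
Month 1: interest €36.96; balance after payment €1,622.95.
Month 2: interest €35.70; balance after payment €1,564.64.
Closed form: n = −ln(1 − rB₀/P)/ln(1+r) = −ln(0.60685)/ln(1.022) ≈ 22.952, so the balance reaches zero during payment 23.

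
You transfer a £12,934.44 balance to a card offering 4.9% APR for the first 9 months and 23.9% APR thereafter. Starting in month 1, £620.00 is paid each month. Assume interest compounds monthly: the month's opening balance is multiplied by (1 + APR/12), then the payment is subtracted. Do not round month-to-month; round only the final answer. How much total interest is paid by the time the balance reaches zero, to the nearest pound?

£1,642

Promo months 1–9 at r₀ = 4.9%/12 = 0.00408333; months 10+ at r₁ = 23.9%/12 = 0.0199167.
After month 9: iterate B ← B·(1+r₀) − £620.00 for 9 months → £7,745.61.
Then at r₁ with £620.00/mo: n₂ = −ln(1 − r₁·B/P)/ln(1+r₁) ≈ 14.51 → 15 more payments.
Total paid = 23·£620.00 + £316.33 = £14,576.33; interest = £14,576.33 − £12,934.44 = £1,641.89.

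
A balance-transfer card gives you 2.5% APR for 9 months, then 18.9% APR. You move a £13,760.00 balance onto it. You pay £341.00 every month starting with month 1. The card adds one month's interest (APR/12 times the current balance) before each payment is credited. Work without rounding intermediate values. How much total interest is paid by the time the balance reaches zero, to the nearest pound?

£4,637

Promo months 1–9 at r₀ = 2.5%/12 = 0.00208333; months 10+ at r₁ = 18.9%/12 = 0.01575.
After month 9: iterate B ← B·(1+r₀) − £341.00 for 9 months → £10,925.46.
Then at r₁ with £341.00/mo: n₂ = −ln(1 − r₁·B/P)/ln(1+r₁) ≈ 44.95 → 45 more payments.
Total paid = 53·£341.00 + £323.83 = £18,396.83; interest = £18,396.83 − £13,760.00 = £4,636.83.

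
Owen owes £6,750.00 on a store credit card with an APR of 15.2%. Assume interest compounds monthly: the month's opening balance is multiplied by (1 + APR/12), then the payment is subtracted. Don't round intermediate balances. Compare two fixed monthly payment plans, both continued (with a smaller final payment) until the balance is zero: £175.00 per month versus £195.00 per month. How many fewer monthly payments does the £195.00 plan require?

Monthly rate r = 15.2%/12 = 1.26667% = 0.0126667.
At £175.00/mo: n = ⌈−ln(1 − rB₀/P)/ln(1+r)⌉ = 54 payments (last £47.91); total interest = total paid − £6,750.00 = £2,572.91.
At £195.00/mo: 46 payments (last £165.22); total interest £2,190.22.
Payments saved = 54 − 46 = 8.

8 fewer payments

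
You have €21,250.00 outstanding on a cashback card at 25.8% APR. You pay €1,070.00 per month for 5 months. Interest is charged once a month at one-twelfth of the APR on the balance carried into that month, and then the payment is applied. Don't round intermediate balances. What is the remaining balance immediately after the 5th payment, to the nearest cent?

Monthly rate r = 25.8%/12 = 2.15% = 0.0215.
Each month: B ← B·(1+r) − €1,070.00.
Month 1: interest €456.88; balance after payment €20,636.88.
Month 2: interest €443.69; balance after payment €20,010.57.
Month 3: interest €430.23; balance after payment €19,370.80.
Month 4: interest €416.47; balance after payment €18,717.27.
Month 5: interest €402.42; balance after payment €18,049.69.

€18,049.69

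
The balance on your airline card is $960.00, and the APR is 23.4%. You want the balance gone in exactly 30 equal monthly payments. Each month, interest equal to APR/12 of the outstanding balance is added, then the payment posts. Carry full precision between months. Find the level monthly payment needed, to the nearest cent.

$42.57

Monthly rate r = 23.4%/12 = 1.95% = 0.0195.
Level-payment amortization: P = B₀·r / (1 − (1+r)^(−n)) = 960.00·0.0195 / (1 − 1.0195^(−30)).
Denominator 1 − (1+r)^(−30) = 0.439748412.
P = 18.72 / 0.439748412 ≈ 42.57.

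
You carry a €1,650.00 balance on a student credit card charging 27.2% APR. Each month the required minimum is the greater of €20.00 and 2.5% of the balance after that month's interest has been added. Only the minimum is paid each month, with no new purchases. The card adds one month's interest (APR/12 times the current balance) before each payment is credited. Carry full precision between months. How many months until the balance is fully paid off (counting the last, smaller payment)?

Monthly rate r = 27.2%/12 = 2.26667% = 0.0226667.
While 2.5% of the post-interest balance exceeds €20.00, each month B ← (B·(1+r))·(1 − 0.025), i.e. B shrinks by the factor (1+r)·0.975 = 0.9971.
This holds for months 1–257. Entering month 258 the balance is €782.23; 2.5% of the post-interest balance is now below €20.00, so the flat €20.00 minimum applies from here.
From month 258 a fixed €20.00 at rate r clears €782.23 in 98 more payments. Total: 257 + 98 = 355 months.

355 months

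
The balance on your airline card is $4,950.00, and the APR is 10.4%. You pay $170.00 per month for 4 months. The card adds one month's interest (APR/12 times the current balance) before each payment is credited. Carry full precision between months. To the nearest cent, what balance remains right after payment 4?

$4,434.95

Monthly rate r = 10.4%/12 = 0.866667% = 0.00866667.
Each month: B ← B·(1+r) − $170.00.
Month 1: interest $42.90; balance after payment $4,822.90.
Month 2: interest $41.80; balance after payment $4,694.70.
Month 3: interest $40.69; balance after payment $4,565.39.
Month 4: interest $39.57; balance after payment $4,434.95.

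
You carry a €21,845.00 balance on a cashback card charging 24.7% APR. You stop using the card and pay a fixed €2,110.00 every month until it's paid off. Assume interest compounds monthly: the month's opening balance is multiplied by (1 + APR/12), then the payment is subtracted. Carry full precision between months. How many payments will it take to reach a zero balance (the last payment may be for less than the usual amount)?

Monthly rate r = 24.7%/12 = 2.05833% = 0.0205833.
Recurrence: B ← B·(1+r) − €2,110.00.
Month 1: interest €449.64; balance after payment €20,184.64.
Month 2: interest €415.47; balance after payment €18,490.11.
Closed form: n = −ln(1 − rB₀/P)/ln(1+r) = −ln(0.7869)/ln(1.02058) ≈ 11.763, so the balance reaches zero during payment 12.

12 months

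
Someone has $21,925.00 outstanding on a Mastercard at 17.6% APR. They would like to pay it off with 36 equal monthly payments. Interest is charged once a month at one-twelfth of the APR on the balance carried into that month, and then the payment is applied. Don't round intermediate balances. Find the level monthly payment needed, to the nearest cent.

$788.25

Monthly rate r = 17.6%/12 = 1.46667% = 0.0146667.
Level-payment amortization: P = B₀·r / (1 − (1+r)^(−n)) = 21925.00·0.0146667 / (1 − 1.01467^(−36)).
Denominator 1 − (1+r)^(−36) = 0.407950746.
P = 321.567 / 0.407950746 ≈ 788.25.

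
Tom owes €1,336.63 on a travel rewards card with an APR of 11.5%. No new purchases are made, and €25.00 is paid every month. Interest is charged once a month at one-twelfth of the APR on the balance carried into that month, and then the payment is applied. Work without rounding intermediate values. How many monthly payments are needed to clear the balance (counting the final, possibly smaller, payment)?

Monthly rate r = 11.5%/12 = 0.958333% = 0.00958333.
Recurrence: B ← B·(1+r) − €25.00.
Month 1: interest €12.81; balance after payment €1,324.44.
Month 2: interest €12.69; balance after payment €1,312.13.
Closed form: n = −ln(1 − rB₀/P)/ln(1+r) = −ln(0.48763)/ln(1.00958) ≈ 75.302, so the balance reaches zero during payment 76.

76 payments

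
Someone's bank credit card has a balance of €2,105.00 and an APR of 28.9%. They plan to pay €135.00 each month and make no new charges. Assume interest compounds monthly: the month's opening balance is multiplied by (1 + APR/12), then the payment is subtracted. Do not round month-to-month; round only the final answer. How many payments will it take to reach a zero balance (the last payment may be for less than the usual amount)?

20 months

Monthly rate r = 28.9%/12 = 2.40833% = 0.0240833.
Recurrence: B ← B·(1+r) − €135.00.
Month 1: interest €50.70; balance after payment €2,020.70.
Month 2: interest €48.67; balance after payment €1,934.36.
Closed form: n = −ln(1 − rB₀/P)/ln(1+r) = −ln(0.62448)/ln(1.02408) ≈ 19.785, so the balance reaches zero during payment 20.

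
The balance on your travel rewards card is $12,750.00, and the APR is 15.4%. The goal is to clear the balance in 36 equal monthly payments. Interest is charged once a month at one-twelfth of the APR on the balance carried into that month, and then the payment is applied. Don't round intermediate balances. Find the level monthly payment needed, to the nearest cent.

$444.48

Monthly rate r = 15.4%/12 = 1.28333% = 0.0128333.
Level-payment amortization: P = B₀·r / (1 − (1+r)^(−n)) = 12750.00·0.0128333 / (1 − 1.01283^(−36)).
Denominator 1 − (1+r)^(−36) = 0.368123061.
P = 163.625 / 0.368123061 ≈ 444.48.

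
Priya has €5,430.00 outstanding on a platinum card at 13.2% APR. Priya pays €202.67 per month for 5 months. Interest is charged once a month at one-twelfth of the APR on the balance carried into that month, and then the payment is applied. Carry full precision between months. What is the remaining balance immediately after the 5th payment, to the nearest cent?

€4,699.40

Monthly rate r = 13.2%/12 = 1.1% = 0.011.
Each month: B ← B·(1+r) − €202.67.
Month 1: interest €59.73; balance after payment €5,287.06.
Month 2: interest €58.16; balance after payment €5,142.55.
Month 3: interest €56.57; balance after payment €4,996.45.
Month 4: interest €54.96; balance after payment €4,848.74.
Month 5: interest €53.34; balance after payment €4,699.40.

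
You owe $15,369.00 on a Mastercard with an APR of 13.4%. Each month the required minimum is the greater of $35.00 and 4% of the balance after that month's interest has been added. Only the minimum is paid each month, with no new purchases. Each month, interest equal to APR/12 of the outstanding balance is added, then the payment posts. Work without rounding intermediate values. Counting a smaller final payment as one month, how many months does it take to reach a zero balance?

Monthly rate r = 13.4%/12 = 1.11667% = 0.0111667.
While 4% of the post-interest balance exceeds $35.00, each month B ← (B·(1+r))·(1 − 0.04), i.e. B shrinks by the factor (1+r)·0.96 = 0.97072.
This holds for months 1–97. Entering month 98 the balance is $860.52; 4% of the post-interest balance is now below $35.00, so the flat $35.00 minimum applies from here.
From month 98 a fixed $35.00 at rate r clears $860.52 in 29 more payments. Total: 97 + 29 = 126 months.

126 months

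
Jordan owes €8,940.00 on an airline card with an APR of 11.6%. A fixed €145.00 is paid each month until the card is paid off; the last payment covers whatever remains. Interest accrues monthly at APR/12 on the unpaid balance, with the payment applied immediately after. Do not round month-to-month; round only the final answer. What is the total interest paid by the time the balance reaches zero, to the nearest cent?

€4,720.83

Monthly rate r = 11.6%/12 = 0.966667% = 0.00966667.
Payoff takes n = ⌈−ln(1 − rB₀/P)/ln(1+r)⌉ = ⌈94.212⌉ = 95 payments; the last is €30.83.
Total paid = 94·€145.00 + €30.83 = €13,660.83.
Total interest = total paid − principal = €13,660.83 − €8,940.00 = €4,720.83.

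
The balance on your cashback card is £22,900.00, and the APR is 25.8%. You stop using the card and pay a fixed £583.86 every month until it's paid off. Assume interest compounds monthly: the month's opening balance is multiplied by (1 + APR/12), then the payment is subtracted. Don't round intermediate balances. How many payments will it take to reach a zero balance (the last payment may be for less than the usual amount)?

88 months

Monthly rate r = 25.8%/12 = 2.15% = 0.0215.
Recurrence: B ← B·(1+r) − £583.86.
Month 1: interest £492.35; balance after payment £22,808.49.
Month 2: interest £490.38; balance after payment £22,715.01.
Closed form: n = −ln(1 − rB₀/P)/ln(1+r) = −ln(0.15673)/ln(1.0215) ≈ 87.119, so the balance reaches zero during payment 88.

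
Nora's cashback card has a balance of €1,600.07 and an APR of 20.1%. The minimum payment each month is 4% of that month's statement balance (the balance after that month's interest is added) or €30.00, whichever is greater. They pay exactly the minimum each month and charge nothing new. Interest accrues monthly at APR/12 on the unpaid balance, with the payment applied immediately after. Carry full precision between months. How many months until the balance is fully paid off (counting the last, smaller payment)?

Monthly rate r = 20.1%/12 = 1.675% = 0.01675.
While 4% of the post-interest balance exceeds €30.00, each month B ← (B·(1+r))·(1 − 0.04), i.e. B shrinks by the factor (1+r)·0.96 = 0.97608.
This holds for months 1–32. Entering month 33 the balance is €737.35; 4% of the post-interest balance is now below €30.00, so the flat €30.00 minimum applies from here.
From month 33 a fixed €30.00 at rate r clears €737.35 in 32 more payments. Total: 32 + 32 = 64 months.

64 months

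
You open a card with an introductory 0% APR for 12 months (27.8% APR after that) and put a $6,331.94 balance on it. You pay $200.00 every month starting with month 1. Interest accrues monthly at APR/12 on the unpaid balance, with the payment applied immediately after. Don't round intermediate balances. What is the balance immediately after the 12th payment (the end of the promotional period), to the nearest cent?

Promo months 1–12 at r₀ = 0%/12 = 0; months 13+ at r₁ = 27.8%/12 = 0.0231667.
After month 12 (no interest yet): B = $6,331.94 − 12·$200.00 = $3,931.94.

$3,931.94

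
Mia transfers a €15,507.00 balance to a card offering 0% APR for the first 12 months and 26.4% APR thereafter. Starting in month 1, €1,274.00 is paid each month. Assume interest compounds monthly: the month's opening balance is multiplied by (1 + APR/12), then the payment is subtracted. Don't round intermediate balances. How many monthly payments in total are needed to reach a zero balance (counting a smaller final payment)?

Promo months 1–12 at r₀ = 0%/12 = 0; months 13+ at r₁ = 26.4%/12 = 0.022.
After month 12 (no interest yet): B = €15,507.00 − 12·€1,274.00 = €219.00.
Then at r₁ with €1,274.00/mo: n₂ = −ln(1 − r₁·B/P)/ln(1+r₁) ≈ 0.17 → 1 more payments.

13 months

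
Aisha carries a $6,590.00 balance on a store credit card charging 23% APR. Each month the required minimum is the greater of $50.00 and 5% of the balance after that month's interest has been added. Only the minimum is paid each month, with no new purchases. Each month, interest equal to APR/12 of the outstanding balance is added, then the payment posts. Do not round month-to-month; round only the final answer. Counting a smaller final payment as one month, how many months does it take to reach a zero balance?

84 months

Monthly rate r = 23%/12 = 1.91667% = 0.0191667.
While 5% of the post-interest balance exceeds $50.00, each month B ← (B·(1+r))·(1 − 0.05), i.e. B shrinks by the factor (1+r)·0.95 = 0.96821.
This holds for months 1–59. Entering month 60 the balance is $979.59; 5% of the post-interest balance is now below $50.00, so the flat $50.00 minimum applies from here.
From month 60 a fixed $50.00 at rate r clears $979.59 in 25 more payments. Total: 59 + 25 = 84 months.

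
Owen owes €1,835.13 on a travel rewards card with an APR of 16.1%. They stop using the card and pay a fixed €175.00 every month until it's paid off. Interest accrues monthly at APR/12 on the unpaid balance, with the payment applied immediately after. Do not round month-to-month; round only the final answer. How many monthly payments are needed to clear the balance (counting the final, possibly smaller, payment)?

Monthly rate r = 16.1%/12 = 1.34167% = 0.0134167.
Recurrence: B ← B·(1+r) − €175.00.
Month 1: interest €24.62; balance after payment €1,684.75.
Month 2: interest €22.60; balance after payment €1,532.36.
Closed form: n = −ln(1 − rB₀/P)/ln(1+r) = −ln(0.85931)/ln(1.01342) ≈ 11.377, so the balance reaches zero during payment 12.

12 payments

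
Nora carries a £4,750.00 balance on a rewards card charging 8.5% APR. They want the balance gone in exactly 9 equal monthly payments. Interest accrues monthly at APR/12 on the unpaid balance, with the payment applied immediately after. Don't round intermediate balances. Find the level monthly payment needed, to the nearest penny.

£546.65

Monthly rate r = 8.5%/12 = 0.708333% = 0.00708333.
Level-payment amortization: P = B₀·r / (1 − (1+r)^(−n)) = 4750.00·0.00708333 / (1 − 1.00708^(−9)).
Denominator 1 − (1+r)^(−9) = 0.0615496044.
P = 33.6458 / 0.0615496044 ≈ 546.65.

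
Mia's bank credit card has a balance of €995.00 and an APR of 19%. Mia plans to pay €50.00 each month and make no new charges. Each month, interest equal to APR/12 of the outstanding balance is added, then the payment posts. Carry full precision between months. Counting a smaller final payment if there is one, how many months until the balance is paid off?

Monthly rate r = 19%/12 = 1.58333% = 0.0158333.
Recurrence: B ← B·(1+r) − €50.00.
Month 1: interest €15.75; balance after payment €960.75.
Month 2: interest €15.21; balance after payment €925.97.
Closed form: n = −ln(1 − rB₀/P)/ln(1+r) = −ln(0.68492)/ln(1.01583) ≈ 24.091, so the balance reaches zero during payment 25.

25 months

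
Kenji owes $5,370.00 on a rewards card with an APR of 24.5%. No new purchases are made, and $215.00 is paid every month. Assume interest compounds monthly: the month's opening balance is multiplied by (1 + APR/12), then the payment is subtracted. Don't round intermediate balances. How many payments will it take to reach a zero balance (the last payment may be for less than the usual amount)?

36 months

Monthly rate r = 24.5%/12 = 2.04167% = 0.0204167.
Recurrence: B ← B·(1+r) − $215.00.
Month 1: interest $109.64; balance after payment $5,264.64.
Month 2: interest $107.49; balance after payment $5,157.12.
Closed form: n = −ln(1 − rB₀/P)/ln(1+r) = −ln(0.49006)/ln(1.02042) ≈ 35.289, so the balance reaches zero during payment 36.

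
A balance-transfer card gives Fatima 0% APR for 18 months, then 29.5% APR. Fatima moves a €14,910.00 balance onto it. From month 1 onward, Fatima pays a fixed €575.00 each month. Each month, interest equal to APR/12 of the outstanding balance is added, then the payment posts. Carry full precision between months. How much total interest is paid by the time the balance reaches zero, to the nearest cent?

€574.85

Promo months 1–18 at r₀ = 0%/12 = 0; months 19+ at r₁ = 29.5%/12 = 0.0245833.
After month 18 (no interest yet): B = €14,910.00 − 18·€575.00 = €4,560.00.
Then at r₁ with €575.00/mo: n₂ = −ln(1 − r₁·B/P)/ln(1+r₁) ≈ 8.93 → 9 more payments.
Total paid = 26·€575.00 + €534.85 = €15,484.85; interest = €15,484.85 − €14,910.00 = €574.85.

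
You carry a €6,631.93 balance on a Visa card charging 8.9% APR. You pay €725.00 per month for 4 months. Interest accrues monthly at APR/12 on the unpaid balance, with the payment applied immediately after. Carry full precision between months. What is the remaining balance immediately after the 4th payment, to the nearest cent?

Monthly rate r = 8.9%/12 = 0.741667% = 0.00741667.
Each month: B ← B·(1+r) − €725.00.
Month 1: interest €49.19; balance after payment €5,956.12.
Month 2: interest €44.17; balance after payment €5,275.29.
Month 3: interest €39.13; balance after payment €4,589.42.
Month 4: interest €34.04; balance after payment €3,898.45.

€3,898.45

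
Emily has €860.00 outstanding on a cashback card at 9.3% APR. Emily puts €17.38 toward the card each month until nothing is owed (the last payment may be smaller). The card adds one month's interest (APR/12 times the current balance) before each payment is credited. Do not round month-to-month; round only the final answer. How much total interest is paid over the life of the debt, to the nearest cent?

Monthly rate r = 9.3%/12 = 0.775% = 0.00775.
Payoff takes n = ⌈−ln(1 − rB₀/P)/ln(1+r)⌉ = ⌈62.651⌉ = 63 payments; the last is €11.33.
Total paid = 62·€17.38 + €11.33 = €1,088.89.
Total interest = total paid − principal = €1,088.89 − €860.00 = €228.89.

€228.89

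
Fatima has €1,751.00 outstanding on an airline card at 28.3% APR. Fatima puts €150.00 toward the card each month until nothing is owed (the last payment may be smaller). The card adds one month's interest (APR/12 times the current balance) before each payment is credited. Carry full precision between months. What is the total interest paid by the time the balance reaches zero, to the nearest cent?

€321.33

Monthly rate r = 28.3%/12 = 2.35833% = 0.0235833.
Payoff takes n = ⌈−ln(1 − rB₀/P)/ln(1+r)⌉ = ⌈13.814⌉ = 14 payments; the last is €122.33.
Total paid = 13·€150.00 + €122.33 = €2,072.33.
Total interest = total paid − principal = €2,072.33 − €1,751.00 = €321.33.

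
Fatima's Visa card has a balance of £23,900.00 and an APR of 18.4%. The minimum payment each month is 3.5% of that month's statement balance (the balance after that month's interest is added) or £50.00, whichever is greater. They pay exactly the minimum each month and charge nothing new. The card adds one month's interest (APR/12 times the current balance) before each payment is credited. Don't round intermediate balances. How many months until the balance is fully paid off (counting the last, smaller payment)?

176 months

Monthly rate r = 18.4%/12 = 1.53333% = 0.0153333.
While 3.5% of the post-interest balance exceeds £50.00, each month B ← (B·(1+r))·(1 − 0.035), i.e. B shrinks by the factor (1+r)·0.965 = 0.9798.
This holds for months 1–139. Entering month 140 the balance is £1,400.54; 3.5% of the post-interest balance is now below £50.00, so the flat £50.00 minimum applies from here.
From month 140 a fixed £50.00 at rate r clears £1,400.54 in 37 more payments. Total: 139 + 37 = 176 months.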